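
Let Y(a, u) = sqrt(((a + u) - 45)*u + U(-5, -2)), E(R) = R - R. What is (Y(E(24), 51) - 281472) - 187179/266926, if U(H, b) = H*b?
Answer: -75132382251/266926 + 2*sqrt(79) ≈ -2.8146e+5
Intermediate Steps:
E(R) = 0
Y(a, u) = sqrt(10 + u*(-45 + a + u)) (Y(a, u) = sqrt(((a + u) - 45)*u - 5*(-2)) = sqrt((-45 + a + u)*u + 10) = sqrt(u*(-45 + a + u) + 10) = sqrt(10 + u*(-45 + a + u)))
(Y(E(24), 51) - 281472) - 187179/266926 = (sqrt(10 + 51**2 - 45*51 + 0*51) - 281472) - 187179/266926 = (sqrt(10 + 2601 - 2295 + 0) - 281472) - 187179*1/266926 = (sqrt(316) - 281472) - 187179/266926 = (2*sqrt(79) - 281472) - 187179/266926 = (-281472 + 2*sqrt(79)) - 187179/266926 = -75132382251/266926 + 2*sqrt(79)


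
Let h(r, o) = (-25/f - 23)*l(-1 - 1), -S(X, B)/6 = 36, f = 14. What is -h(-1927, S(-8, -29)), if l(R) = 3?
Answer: 1041/14 ≈ 74.357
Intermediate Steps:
S(X, B) = -216 (S(X, B) = -6*36 = -216)
h(r, o) = -1041/14 (h(r, o) = (-25/14 - 23)*3 = -347/14*3 = -1041/14)
-h(-1927, S(-8, -29)) = -1*(-1041/14) = 1041/14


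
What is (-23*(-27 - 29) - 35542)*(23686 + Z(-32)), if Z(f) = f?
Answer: -810244116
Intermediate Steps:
(-23*(-27 - 29) - 35542)*(23686 + Z(-32)) = (-23*(-27 - 29) - 35542)*(23686 - 32) = (-23*(-56) - 35542)*23654 = (1288 - 35542)*23654 = -34254*23654 = -810244116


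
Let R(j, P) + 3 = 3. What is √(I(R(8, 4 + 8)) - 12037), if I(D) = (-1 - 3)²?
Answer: I*√12021 ≈ 109.64*I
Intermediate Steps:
R(j, P) = 0 (R(j, P) = -3 + 3 = 0)
I(D) = 16 (I(D) = (-4)² = 16)
√(I(R(8, 4 + 8)) - 12037) = √(16 - 12037) = √(-12021) = I*√12021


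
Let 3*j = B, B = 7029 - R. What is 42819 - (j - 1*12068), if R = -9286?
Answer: 148346/3 ≈ 49449.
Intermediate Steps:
B = 16315 (B = 7029 - 1*(-9286) = 7029 + 9286 = 16315)
j = 16315/3 (j = (1/3)*16315 = 16315/3 ≈ 5438.3)
42819 - (j - 1*12068) = 42819 - (16315/3 - 1*12068) = 42819 - (16315/3 - 12068) = 42819 - 1*(-19889/3) = 42819 + 19889/3 = 148346/3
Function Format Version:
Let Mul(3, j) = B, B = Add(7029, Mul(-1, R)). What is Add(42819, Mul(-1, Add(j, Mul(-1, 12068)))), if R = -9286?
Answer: Rational(148346, 3) ≈ 49449.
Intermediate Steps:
B = 16315 (B = Add(7029, Mul(-1, -9286)) = Add(7029, 9286) = 16315)
j = Rational(16315, 3) (j = Mul(Rational(1, 3), 16315) = Rational(16315, 3) ≈ 5438.3)
Add(42819, Mul(-1, Add(j, Mul(-1, 12068)))) = Add(42819, Mul(-1, Add(Rational(16315, 3), Mul(-1, 12068)))) = Add(42819, Mul(-1, Add(Rational(16315, 3), -12068))) = Add(42819, Mul(-1, Rational(-19889, 3))) = Add(42819, Rational(19889, 3)) = Rational(148346, 3)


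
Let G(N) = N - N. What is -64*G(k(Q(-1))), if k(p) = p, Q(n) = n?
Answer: 0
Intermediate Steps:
G(N) = 0
-64*G(k(Q(-1))) = -64*0 = 0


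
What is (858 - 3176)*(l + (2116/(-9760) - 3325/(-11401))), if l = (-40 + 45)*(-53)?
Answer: 140026289851/228020 ≈ 6.1410e+5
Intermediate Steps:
l = -265 (l = 5*(-53) = -265)
(858 - 3176)*(l + (2116/(-9760) - 3325/(-11401))) = (858 - 3176)*(-265 + (2116/(-9760) - 3325/(-11401))) = -2318*(-265 + (2116*(-1/9760) - 3325*(-1/11401))) = -2318*(-265 + (-529/2440 + 3325/11401)) = -2318*(-265 + 2081871/27818440) = -2318*(-7369804729/27818440) = 140026289851/228020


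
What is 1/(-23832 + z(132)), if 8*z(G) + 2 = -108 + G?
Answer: -4/95317 ≈ -4.1965e-5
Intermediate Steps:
z(G) = -55/4 + G/8 (z(G) = -¼ + (-108 + G)/8 = -¼ + (-27/2 + G/8) = -55/4 + G/8)
1/(-23832 + z(132)) = 1/(-23832 + (-55/4 + (⅛)*132)) = 1/(-23832 + (-55/4 + 33/2)) = 1/(-23832 + 11/4) = 1/(-95317/4) = -4/95317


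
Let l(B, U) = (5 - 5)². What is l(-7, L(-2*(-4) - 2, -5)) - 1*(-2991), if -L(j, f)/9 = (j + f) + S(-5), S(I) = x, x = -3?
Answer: 2991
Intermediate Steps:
S(I) = -3
L(j, f) = 27 - 9*f - 9*j (L(j, f) = -9*((j + f) - 3) = -9*((f + j) - 3) = -9*(-3 + f + j) = 27 - 9*f - 9*j)
l(B, U) = 0 (l(B, U) = 0² = 0)
l(-7, L(-2*(-4) - 2, -5)) - 1*(-2991) = 0 - 1*(-2991) = 0 + 2991 = 2991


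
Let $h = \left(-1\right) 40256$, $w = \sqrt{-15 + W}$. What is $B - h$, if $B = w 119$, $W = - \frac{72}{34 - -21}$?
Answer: $40256 + \frac{119 i \sqrt{49335}}{55} \approx 40256.0 + 480.58 i$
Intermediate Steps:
$W = - \frac{72}{55}$ ($W = - \frac{72}{34 + 21} = - \frac{72}{55} \approx -1.3091$)
$w = \frac{i \sqrt{49335}}{55}$ ($w = \sqrt{-15 - \frac{72}{55}} = \sqrt{- \frac{897}{55}} = \frac{i \sqrt{49335}}{55} \approx 4.0385 i$)
$h = -40256$
$B = \frac{119 i \sqrt{49335}}{55}$ ($B = \frac{i \sqrt{49335}}{55} \cdot 119 = \frac{119 i \sqrt{49335}}{55} \approx 480.58 i$)
$B - h = \frac{119 i \sqrt{49335}}{55} - -40256 = \frac{119 i \sqrt{49335}}{55} + 40256 = 40256 + \frac{119 i \sqrt{49335}}{55}$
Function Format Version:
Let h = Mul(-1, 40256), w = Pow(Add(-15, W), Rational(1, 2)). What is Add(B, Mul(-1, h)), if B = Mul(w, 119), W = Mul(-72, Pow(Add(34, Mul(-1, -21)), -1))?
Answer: Add(40256, Mul(Rational(119, 55), I, Pow(49335, Rational(1, 2)))) ≈ Add(40256., Mul(480.58, I))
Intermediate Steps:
W = Rational(-72, 55) (W = Mul(-72, Pow(Add(34, 21), -1)) = Mul(-72, Pow(55, -1)) = Mul(-72, Rational(1, 55)) = Rational(-72, 55) ≈ -1.3091)
w = Mul(Rational(1, 55), I, Pow(49335, Rational(1, 2))) (w = Pow(Add(-15, Rational(-72, 55)), Rational(1, 2)) = Pow(Rational(-897, 55), Rational(1, 2)) = Mul(Rational(1, 55), I, Pow(49335, Rational(1, 2))) ≈ Mul(4.0385, I))
h = -40256
B = Mul(Rational(119, 55), I, Pow(49335, Rational(1, 2))) (B = Mul(Mul(Rational(1, 55), I, Pow(49335, Rational(1, 2))), 119) = Mul(Rational(119, 55), I, Pow(49335, Rational(1, 2))) ≈ Mul(480.58, I))
Add(B, Mul(-1, h)) = Add(Mul(Rational(119, 55), I, Pow(49335, Rational(1, 2))), Mul(-1, -40256)) = Add(Mul(Rational(119, 55), I, Pow(49335, Rational(1, 2))), 40256) = Add(40256, Mul(Rational(119, 55), I, Pow(49335, Rational(1, 2))))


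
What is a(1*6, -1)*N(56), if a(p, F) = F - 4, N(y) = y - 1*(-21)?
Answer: -385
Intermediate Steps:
N(y) = 21 + y (N(y) = y + 21 = 21 + y)
a(p, F) = -4 + F
a(1*6, -1)*N(56) = (-4 - 1)*(21 + 56) = -5*77 = -385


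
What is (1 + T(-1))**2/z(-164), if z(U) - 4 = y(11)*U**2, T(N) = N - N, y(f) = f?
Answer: 1/295860 ≈ 3.3800e-6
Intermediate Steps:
T(N) = 0
z(U) = 4 + 11*U**2
(1 + T(-1))**2/z(-164) = (1 + 0)**2/(4 + 11*(-164)**2) = 1**2/(4 + 11*26896) = 1/(4 + 295856) = 1/295860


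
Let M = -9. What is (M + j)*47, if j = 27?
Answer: 846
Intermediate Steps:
(M + j)*47 = (-9 + 27)*47 = 18*47 = 846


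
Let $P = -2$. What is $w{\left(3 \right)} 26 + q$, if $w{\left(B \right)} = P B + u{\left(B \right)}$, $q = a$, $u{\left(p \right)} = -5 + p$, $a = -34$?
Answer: $-242$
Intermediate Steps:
$q = -34$
$w{\left(B \right)} = -5 - B$ ($w{\left(B \right)} = - 2 B + \left(-5 + B\right) = -5 - B$)
$w{\left(3 \right)} 26 + q = \left(-5 - 3\right) 26 - 34 = \left(-8\right) 26 - 34 = -208 - 34 = -242$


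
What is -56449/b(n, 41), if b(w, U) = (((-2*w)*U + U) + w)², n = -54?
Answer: -56449/19492225 ≈ -0.0028960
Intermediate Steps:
b(w, U) = (U + w - 2*U*w)² (b(w, U) = ((-2*U*w + U) + w)² = ((U - 2*U*w) + w)² = (U + w - 2*U*w)²)
-56449/b(n, 41) = -56449/(41 - 54 - 2*41*(-54))² = -56449/(41 - 54 + 4428)² = -56449/(4415²) = -56449/19492225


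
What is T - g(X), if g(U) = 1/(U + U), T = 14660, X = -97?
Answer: 2844041/194 ≈ 14660.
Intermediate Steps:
g(U) = 1/(2*U)
T - g(X) = 14660 - 1/(2*(-97)) = 14660 - (-1)/(2*97) = 14660 - 1*(-1/194) = 14660 + 1/194 = 2844041/194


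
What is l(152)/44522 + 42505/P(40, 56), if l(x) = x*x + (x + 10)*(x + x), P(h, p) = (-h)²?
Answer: 200817081/7123520 ≈ 28.191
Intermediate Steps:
P(h, p) = h²
l(x) = x² + 2*x*(10 + x) (l(x) = x² + (10 + x)*(2*x) = x² + 2*x*(10 + x))
l(152)/44522 + 42505/P(40, 56) = (152*(20 + 3*152))/44522 + 42505/(40²) = (152*(20 + 456))*(1/44522) + 42505/1600 = (152*476)*(1/44522) + 42505*(1/1600) = 72352*(1/44522) + 8501/320 = 36176/22261 + 8501/320 = 200817081/7123520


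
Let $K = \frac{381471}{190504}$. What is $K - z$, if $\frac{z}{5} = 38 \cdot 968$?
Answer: $- \frac{35037114209}{190504} \approx -1.8392 \cdot 10^{5}$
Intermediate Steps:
$z = 183920$ ($z = 5 \cdot 38 \cdot 968 = 5 \cdot 36784 = 183920$)
$K = \frac{381471}{190504}$ ($K = 381471 \cdot \frac{1}{190504} = \frac{381471}{190504} \approx 2.0024$)
$K - z = \frac{381471}{190504} - 183920 = - \frac{35037114209}{190504}$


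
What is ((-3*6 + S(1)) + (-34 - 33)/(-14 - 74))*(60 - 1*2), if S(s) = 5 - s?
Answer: -33785/44 ≈ -767.84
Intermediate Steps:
((-3*6 + S(1)) + (-34 - 33)/(-14 - 74))*(60 - 1*2) = ((-3*6 + (5 - 1*1)) + (-34 - 33)/(-14 - 74))*(60 - 1*2) = ((-18 + (5 - 1)) - 67/(-88))*(60 - 2) = ((-18 + 4) - 67*(-1/88))*58 = (-14 + 67/88)*58 = -1165/88*58 = -33785/44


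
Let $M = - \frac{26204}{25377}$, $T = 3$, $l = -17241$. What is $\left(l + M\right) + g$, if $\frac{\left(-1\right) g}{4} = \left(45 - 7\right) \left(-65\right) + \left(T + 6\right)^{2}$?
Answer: $- \frac{195048449}{25377} \approx -7686.0$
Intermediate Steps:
$g = 9556$ ($g = - 4 \left(\left(45 - 7\right) \left(-65\right) + \left(3 + 6\right)^{2}\right) = - 4 \left(\left(45 - 7\right) \left(-65\right) + 9^{2}\right) = - 4 \left(38 \left(-65\right) + 81\right) = - 4 \left(-2470 + 81\right) = \left(-4\right) \left(-2389\right) = 9556$)
$M = - \frac{26204}{25377}$ ($M = \left(-26204\right) \frac{1}{25377} = - \frac{26204}{25377} \approx -1.0326$)
$\left(l + M\right) + g = \left(-17241 - \frac{26204}{25377}\right) + 9556 = - \frac{437551061}{25377} + 9556 = - \frac{195048449}{25377}$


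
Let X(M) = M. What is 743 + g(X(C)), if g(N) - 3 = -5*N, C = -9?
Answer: 791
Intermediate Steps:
g(N) = 3 - 5*N
743 + g(X(C)) = 743 + (3 - 5*(-9)) = 743 + (3 + 45) = 743 + 48 = 791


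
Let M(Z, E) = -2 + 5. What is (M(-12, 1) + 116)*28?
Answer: 3332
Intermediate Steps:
M(Z, E) = 3
(M(-12, 1) + 116)*28 = (3 + 116)*28 = 119*28 = 3332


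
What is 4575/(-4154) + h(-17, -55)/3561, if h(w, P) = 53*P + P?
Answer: -9542985/4930798 ≈ -1.9354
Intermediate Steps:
h(w, P) = 54*P
4575/(-4154) + h(-17, -55)/3561 = 4575/(-4154) + (54*(-55))/3561 = 4575*(-1/4154) - 2970*1/3561 = -4575/4154 - 990/1187 = -9542985/4930798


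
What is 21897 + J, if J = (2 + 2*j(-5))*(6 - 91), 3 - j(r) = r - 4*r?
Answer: 23767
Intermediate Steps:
j(r) = 3 + 3*r (j(r) = 3 - (r - 4*r) = 3 - (-3)*r = 3 + 3*r)
J = 1870 (J = (2 + 2*(3 + 3*(-5)))*(6 - 91) = (2 + 2*(3 - 15))*(-85) = (2 + 2*(-12))*(-85) = (2 - 24)*(-85) = -22*(-85) = 1870)
21897 + J = 21897 + 1870 = 23767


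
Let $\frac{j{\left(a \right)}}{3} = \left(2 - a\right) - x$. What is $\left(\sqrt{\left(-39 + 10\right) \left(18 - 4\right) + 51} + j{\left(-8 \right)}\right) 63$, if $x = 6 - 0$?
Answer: $756 + 63 i \sqrt{355} \approx 756.0 + 1187.0 i$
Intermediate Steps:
$x = 6$ ($x = 6 + 0 = 6$)
$j{\left(a \right)} = -12 - 3 a$ ($j{\left(a \right)} = 3 \left(\left(2 - a\right) - 6\right) = 3 \left(-4 - a\right) = -12 - 3 a$)
$\left(\sqrt{\left(-39 + 10\right) \left(18 - 4\right) + 51} + j{\left(-8 \right)}\right) 63 = \left(\sqrt{\left(-39 + 10\right) \left(18 - 4\right) + 51} - -12\right) 63 = \left(\sqrt{\left(-29\right) 14 + 51} + \left(-12 + 24\right)\right) 63 = \left(\sqrt{-406 + 51} + 12\right) 63 = \left(\sqrt{-355} + 12\right) 63 = \left(i \sqrt{355} + 12\right) 63 = \left(12 + i \sqrt{355}\right) 63 = 756 + 63 i \sqrt{355}$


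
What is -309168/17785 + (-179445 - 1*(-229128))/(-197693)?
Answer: -62003961579/3515970005 ≈ -17.635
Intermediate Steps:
-309168/17785 + (-179445 - 1*(-229128))/(-197693) = -309168*1/17785 + (-179445 + 229128)*(-1/197693) = -309168/17785 + 49683*(-1/197693) = -309168/17785 - 49683/197693 = -62003961579/3515970005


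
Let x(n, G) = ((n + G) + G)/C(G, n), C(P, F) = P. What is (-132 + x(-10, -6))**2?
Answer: 148225/9 ≈ 16469.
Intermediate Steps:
x(n, G) = (n + 2*G)/G (x(n, G) = ((n + G) + G)/G = ((G + n) + G)/G = (n + 2*G)/G)
(-132 + x(-10, -6))**2 = (-132 + (2 - 10/(-6)))**2 = (-132 + (2 - 10*(-1/6)))**2 = (-132 + (2 + 5/3))**2 = (-132 + 11/3)**2 = (-385/3)**2 = 148225/9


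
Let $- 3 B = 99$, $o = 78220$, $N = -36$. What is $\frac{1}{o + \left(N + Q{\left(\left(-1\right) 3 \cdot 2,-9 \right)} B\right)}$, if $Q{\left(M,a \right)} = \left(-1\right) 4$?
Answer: $\frac{1}{78316} \approx 1.2769 \cdot 10^{-5}$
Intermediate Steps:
$Q{\left(M,a \right)} = -4$
$B = -33$ ($B = \left(- \frac{1}{3}\right) 99 = -33$)
$\frac{1}{o + \left(N + Q{\left(\left(-1\right) 3 \cdot 2,-9 \right)} B\right)} = \frac{1}{78220 - -96} = \frac{1}{78220 + \left(-36 + 132\right)} = \frac{1}{78220 + 96} = \frac{1}{78316}$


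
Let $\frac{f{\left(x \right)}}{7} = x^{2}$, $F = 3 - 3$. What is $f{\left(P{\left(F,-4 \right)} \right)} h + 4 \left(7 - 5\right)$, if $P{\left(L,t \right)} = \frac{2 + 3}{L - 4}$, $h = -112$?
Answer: $-1217$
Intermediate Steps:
$F = 0$ ($F = 3 - 3 = 0$)
$P{\left(L,t \right)} = \frac{5}{-4 + L}$
$f{\left(x \right)} = 7 x^{2}$
$f{\left(P{\left(F,-4 \right)} \right)} h + 4 \left(7 - 5\right) = 7 \left(\frac{5}{-4 + 0}\right)^{2} \left(-112\right) + 4 \left(7 - 5\right) = 7 \left(\frac{5}{-4}\right)^{2} \left(-112\right) + 4 \cdot 2 = 7 \left(5 \left(- \frac{1}{4}\right)\right)^{2} \left(-112\right) + 8 = 7 \left(- \frac{5}{4}\right)^{2} \left(-112\right) + 8 = 7 \cdot \frac{25}{16} \left(-112\right) + 8 = \frac{175}{16} \left(-112\right) + 8 = -1225 + 8 = -1217$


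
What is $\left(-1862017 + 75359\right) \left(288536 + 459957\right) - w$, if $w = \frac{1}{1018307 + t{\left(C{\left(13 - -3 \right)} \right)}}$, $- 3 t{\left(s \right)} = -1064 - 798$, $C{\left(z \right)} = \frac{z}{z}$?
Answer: $- \frac{4087838982228070505}{3056783} \approx -1.3373 \cdot 10^{12}$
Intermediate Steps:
$C{\left(z \right)} = 1$
$t{\left(s \right)} = \frac{1862}{3}$ ($t{\left(s \right)} = - \frac{-1064 - 798}{3} = \left(- \frac{1}{3}\right) \left(-1862\right) = \frac{1862}{3}$)
$w = \frac{3}{3056783}$ ($w = \frac{1}{1018307 + \frac{1862}{3}} = \frac{1}{\frac{3056783}{3}} = \frac{3}{3056783} \approx 9.8142 \cdot 10^{-7}$)
$\left(-1862017 + 75359\right) \left(288536 + 459957\right) - w = \left(-1862017 + 75359\right) \left(288536 + 459957\right) - \frac{3}{3056783} = \left(-1786658\right) 748493 - \frac{3}{3056783} = -1337301006394 - \frac{3}{3056783} = - \frac{4087838982228070505}{3056783}$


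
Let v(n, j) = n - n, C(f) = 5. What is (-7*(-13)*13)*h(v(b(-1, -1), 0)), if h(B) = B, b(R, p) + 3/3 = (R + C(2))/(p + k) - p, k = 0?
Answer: 0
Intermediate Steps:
b(R, p) = -1 - p + (5 + R)/p (b(R, p) = -1 + ((R + 5)/(p + 0) - p) = -1 + ((5 + R)/p - p) = -1 + (-p + (5 + R)/p) = -1 - p + (5 + R)/p)
v(n, j) = 0
(-7*(-13)*13)*h(v(b(-1, -1), 0)) = (-7*(-13)*13)*0 = (91*13)*0 = 1183*0 = 0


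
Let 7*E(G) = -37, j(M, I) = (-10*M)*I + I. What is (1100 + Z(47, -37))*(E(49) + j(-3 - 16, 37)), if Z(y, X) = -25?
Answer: 53139400/7 ≈ 7.5913e+6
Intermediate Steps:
j(M, I) = I - 10*I*M (j(M, I) = -10*I*M + I = I - 10*I*M)
E(G) = -37/7 (E(G) = (1/7)*(-37) = -37/7)
(1100 + Z(47, -37))*(E(49) + j(-3 - 16, 37)) = (1100 - 25)*(-37/7 + 37*(1 - 10*(-3 - 16))) = 1075*(-37/7 + 37*(1 - 10*(-19))) = 1075*(-37/7 + 37*(1 + 190)) = 1075*(-37/7 + 37*191) = 1075*(-37/7 + 7067) = 1075*(49432/7) = 53139400/7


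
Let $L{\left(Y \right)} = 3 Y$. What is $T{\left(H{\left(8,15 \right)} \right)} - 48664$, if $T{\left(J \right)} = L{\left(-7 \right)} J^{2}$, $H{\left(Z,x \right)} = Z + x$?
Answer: $-59773$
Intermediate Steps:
$T{\left(J \right)} = - 21 J^{2}$ ($T{\left(J \right)} = 3 \left(-7\right) J^{2} = - 21 J^{2}$)
$T{\left(H{\left(8,15 \right)} \right)} - 48664 = - 21 \left(8 + 15\right)^{2} - 48664 = - 21 \cdot 23^{2} - 48664 = \left(-21\right) 529 - 48664 = -11109 - 48664 = -59773$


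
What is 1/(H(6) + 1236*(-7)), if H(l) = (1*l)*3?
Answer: -1/8634 ≈ -0.00011582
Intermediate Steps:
H(l) = 3*l (H(l) = l*3 = 3*l)
1/(H(6) + 1236*(-7)) = 1/(3*6 + 1236*(-7)) = 1/(18 - 8652) = 1/(-8634) = -1/8634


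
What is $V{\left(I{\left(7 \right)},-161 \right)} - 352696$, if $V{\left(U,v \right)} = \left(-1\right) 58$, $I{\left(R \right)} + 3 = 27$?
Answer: $-352754$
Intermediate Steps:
$I{\left(R \right)} = 24$ ($I{\left(R \right)} = -3 + 27 = 24$)
$V{\left(U,v \right)} = -58$
$V{\left(I{\left(7 \right)},-161 \right)} - 352696 = -58 - 352696 = -352754$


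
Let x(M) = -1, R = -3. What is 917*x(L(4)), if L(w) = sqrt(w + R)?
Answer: -917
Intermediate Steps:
L(w) = sqrt(-3 + w) (L(w) = sqrt(w - 3) = sqrt(-3 + w))
917*x(L(4)) = 917*(-1) = -917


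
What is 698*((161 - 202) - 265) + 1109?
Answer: -212479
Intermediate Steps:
698*((161 - 202) - 265) + 1109 = 698*(-41 - 265) + 1109 = 698*(-306) + 1109 = -213588 + 1109 = -212479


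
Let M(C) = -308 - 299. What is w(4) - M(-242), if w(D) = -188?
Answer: 419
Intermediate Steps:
M(C) = -607
w(4) - M(-242) = -188 - 1*(-607) = -188 + 607 = 419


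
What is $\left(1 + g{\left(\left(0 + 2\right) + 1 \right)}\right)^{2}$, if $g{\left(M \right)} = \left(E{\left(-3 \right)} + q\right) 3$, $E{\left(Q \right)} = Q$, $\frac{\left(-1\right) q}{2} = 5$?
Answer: $1444$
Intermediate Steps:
$q = -10$ ($q = \left(-2\right) 5 = -10$)
$g{\left(M \right)} = -39$ ($g{\left(M \right)} = \left(-3 - 10\right) 3 = \left(-13\right) 3 = -39$)
$\left(1 + g{\left(\left(0 + 2\right) + 1 \right)}\right)^{2} = \left(1 - 39\right)^{2} = \left(-38\right)^{2} = 1444$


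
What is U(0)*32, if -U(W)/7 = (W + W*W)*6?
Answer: 0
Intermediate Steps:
U(W) = -42*W - 42*W² (U(W) = -7*(W + W*W)*6 = -7*(W + W²)*6 = -7*(6*W + 6*W²) = -42*W - 42*W²)
U(0)*32 = -42*0*(1 + 0)*32 = -42*0*1*32 = 0*32 = 0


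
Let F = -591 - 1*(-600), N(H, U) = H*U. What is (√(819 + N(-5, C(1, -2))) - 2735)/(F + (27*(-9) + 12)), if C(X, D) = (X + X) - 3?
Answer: 2735/222 - √206/111 ≈ 12.191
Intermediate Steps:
C(X, D) = -3 + 2*X (C(X, D) = 2*X - 3 = -3 + 2*X)
F = 9 (F = -591 + 600 = 9)
(√(819 + N(-5, C(1, -2))) - 2735)/(F + (27*(-9) + 12)) = (√(819 - 5*(-3 + 2*1)) - 2735)/(9 + (27*(-9) + 12)) = (√(819 - 5*(-3 + 2)) - 2735)/(9 + (-243 + 12)) = (√(819 - 5*(-1)) - 2735)/(9 - 231) = (√(819 + 5) - 2735)/(-222) = (√824 - 2735)*(-1/222) = (2*√206 - 2735)*(-1/222) = (-2735 + 2*√206)*(-1/222) = 2735/222 - √206/111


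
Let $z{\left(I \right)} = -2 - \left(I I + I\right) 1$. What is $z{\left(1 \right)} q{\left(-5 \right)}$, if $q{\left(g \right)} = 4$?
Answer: $-16$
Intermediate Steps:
$z{\left(I \right)} = -2 - I - I^{2}$ ($z{\left(I \right)} = -2 - \left(I^{2} + I\right) 1 = -2 - \left(I + I^{2}\right) 1 = -2 - \left(I + I^{2}\right) = -2 - I - I^{2}$)
$z{\left(1 \right)} q{\left(-5 \right)} = \left(-2 - 1 - 1^{2}\right) 4 = \left(-2 - 1 - 1\right) 4 = \left(-4\right) 4 = -16$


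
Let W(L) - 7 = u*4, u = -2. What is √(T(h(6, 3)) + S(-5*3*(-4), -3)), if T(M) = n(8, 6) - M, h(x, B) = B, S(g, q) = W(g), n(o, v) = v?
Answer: √2 ≈ 1.4142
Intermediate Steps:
W(L) = -1 (W(L) = 7 - 2*4 = 7 - 8 = -1)
S(g, q) = -1
T(M) = 6 - M
√(T(h(6, 3)) + S(-5*3*(-4), -3)) = √((6 - 1*3) - 1) = √((6 - 3) - 1) = √(3 - 1) = √2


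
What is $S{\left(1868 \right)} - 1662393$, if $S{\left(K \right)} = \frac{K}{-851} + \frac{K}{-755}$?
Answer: $- \frac{1068098814473}{642505} \approx -1.6624 \cdot 10^{6}$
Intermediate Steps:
$S{\left(K \right)} = - \frac{1606 K}{642505}$ ($S{\left(K \right)} = K \left(- \frac{1}{851}\right) + K \left(- \frac{1}{755}\right) = - \frac{K}{851} - \frac{K}{755} = - \frac{1606 K}{642505}$)
$S{\left(1868 \right)} - 1662393 = \left(- \frac{1606}{642505}\right) 1868 - 1662393 = - \frac{3000008}{642505} - 1662393 = - \frac{1068098814473}{642505}$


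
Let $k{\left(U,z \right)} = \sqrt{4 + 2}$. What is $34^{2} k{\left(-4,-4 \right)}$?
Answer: $1156 \sqrt{6} \approx 2831.6$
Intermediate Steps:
$k{\left(U,z \right)} = \sqrt{6}$
$34^{2} k{\left(-4,-4 \right)} = 34^{2} \sqrt{6} = 1156 \sqrt{6}$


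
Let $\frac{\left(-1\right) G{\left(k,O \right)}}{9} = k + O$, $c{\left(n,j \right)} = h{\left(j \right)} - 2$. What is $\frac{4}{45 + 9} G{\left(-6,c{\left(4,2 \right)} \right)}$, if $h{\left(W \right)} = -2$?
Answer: $\frac{20}{3} \approx 6.6667$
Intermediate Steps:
$c{\left(n,j \right)} = -4$ ($c{\left(n,j \right)} = -2 - 2 = -4$)
$G{\left(k,O \right)} = - 9 O - 9 k$ ($G{\left(k,O \right)} = - 9 \left(k + O\right) = - 9 \left(O + k\right) = - 9 O - 9 k$)
$\frac{4}{45 + 9} G{\left(-6,c{\left(4,2 \right)} \right)} = \frac{4}{45 + 9} \left(\left(-9\right) \left(-4\right) - -54\right) = \frac{4}{54} \left(36 + 54\right) = 4 \cdot \frac{1}{54} \cdot 90 = \frac{2}{27} \cdot 90 = \frac{20}{3}$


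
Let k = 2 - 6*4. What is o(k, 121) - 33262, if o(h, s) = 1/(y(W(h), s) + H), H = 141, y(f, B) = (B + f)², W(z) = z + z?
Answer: -201900339/6070 ≈ -33262.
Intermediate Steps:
W(z) = 2*z
k = -22 (k = 2 - 24 = -22)
o(h, s) = 1/(141 + (s + 2*h)²) (o(h, s) = 1/((s + 2*h)² + 141) = 1/(141 + (s + 2*h)²))
o(k, 121) - 33262 = 1/(141 + (121 + 2*(-22))²) - 33262 = 1/(141 + (121 - 44)²) - 33262 = 1/(141 + 77²) - 33262 = 1/(141 + 5929) - 33262 = 1/6070 - 33262 = -201900339/6070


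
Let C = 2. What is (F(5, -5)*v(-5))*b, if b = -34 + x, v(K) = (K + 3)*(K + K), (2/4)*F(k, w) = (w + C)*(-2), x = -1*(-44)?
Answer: 2400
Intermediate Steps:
x = 44
F(k, w) = -8 - 4*w (F(k, w) = 2*((w + 2)*(-2)) = 2*((2 + w)*(-2)) = 2*(-4 - 2*w) = -8 - 4*w)
v(K) = 2*K*(3 + K) (v(K) = (3 + K)*(2*K) = 2*K*(3 + K))
b = 10 (b = -34 + 44 = 10)
(F(5, -5)*v(-5))*b = ((-8 - 4*(-5))*(2*(-5)*(3 - 5)))*10 = ((-8 + 20)*(2*(-5)*(-2)))*10 = (12*20)*10 = 240*10 = 2400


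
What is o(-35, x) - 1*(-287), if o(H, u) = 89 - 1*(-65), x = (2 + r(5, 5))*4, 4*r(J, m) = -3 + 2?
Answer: 441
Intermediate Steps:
r(J, m) = -1/4 (r(J, m) = (-3 + 2)/4 = (1/4)*(-1) = -1/4)
x = 7 (x = (2 - 1/4)*4 = (7/4)*4 = 7)
o(H, u) = 154 (o(H, u) = 89 + 65 = 154)
o(-35, x) - 1*(-287) = 154 - 1*(-287) = 154 + 287 = 441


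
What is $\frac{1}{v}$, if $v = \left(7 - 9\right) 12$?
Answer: $- \frac{1}{24} \approx -0.041667$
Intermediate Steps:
$v = -24$ ($v = \left(-2\right) 12 = -24$)
$\frac{1}{v} = \frac{1}{-24} = - \frac{1}{24}$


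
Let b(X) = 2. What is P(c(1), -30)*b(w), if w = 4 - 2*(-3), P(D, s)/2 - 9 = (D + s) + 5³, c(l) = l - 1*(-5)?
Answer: 440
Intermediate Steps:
c(l) = 5 + l (c(l) = l + 5 = 5 + l)
P(D, s) = 268 + 2*D + 2*s (P(D, s) = 18 + 2*((D + s) + 5³) = 18 + 2*((D + s) + 125) = 18 + 2*(125 + D + s) = 18 + (250 + 2*D + 2*s) = 268 + 2*D + 2*s)
w = 10 (w = 4 + 6 = 10)
P(c(1), -30)*b(w) = (268 + 2*(5 + 1) + 2*(-30))*2 = (268 + 2*6 - 60)*2 = (268 + 12 - 60)*2 = 220*2 = 440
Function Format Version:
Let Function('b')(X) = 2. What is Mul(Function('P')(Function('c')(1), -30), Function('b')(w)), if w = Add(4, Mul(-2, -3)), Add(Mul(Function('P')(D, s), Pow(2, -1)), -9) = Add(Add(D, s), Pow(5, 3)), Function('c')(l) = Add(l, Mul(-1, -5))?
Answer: 440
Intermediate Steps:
Function('c')(l) = Add(5, l) (Function('c')(l) = Add(l, 5) = Add(5, l))
Function('P')(D, s) = Add(268, Mul(2, D), Mul(2, s)) (Function('P')(D, s) = Add(18, Mul(2, Add(Add(D, s), Pow(5, 3)))) = Add(18, Mul(2, Add(Add(D, s), 125))) = Add(18, Mul(2, Add(125, D, s))) = Add(18, Add(250, Mul(2, D), Mul(2, s))) = Add(268, Mul(2, D), Mul(2, s)))
w = 10 (w = Add(4, 6) = 10)
Mul(Function('P')(Function('c')(1), -30), Function('b')(w)) = Mul(Add(268, Mul(2, Add(5, 1)), Mul(2, -30)), 2) = Mul(Add(268, Mul(2, 6), -60), 2) = Mul(Add(268, 12, -60), 2) = Mul(220, 2) = 440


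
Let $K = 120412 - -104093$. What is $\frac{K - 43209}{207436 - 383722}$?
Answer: $- \frac{30216}{29381} \approx -1.0284$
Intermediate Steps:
$K = 224505$ ($K = 120412 + 104093 = 224505$)
$\frac{K - 43209}{207436 - 383722} = \frac{224505 - 43209}{207436 - 383722} = \frac{181296}{-176286} = 181296 \left(- \frac{1}{176286}\right) = - \frac{30216}{29381}$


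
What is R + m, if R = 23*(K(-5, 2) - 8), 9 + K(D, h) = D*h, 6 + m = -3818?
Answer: -4445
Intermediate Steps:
m = -3824 (m = -6 - 3818 = -3824)
K(D, h) = -9 + D*h
R = -621 (R = 23*((-9 - 5*2) - 8) = 23*((-9 - 10) - 8) = 23*(-19 - 8) = 23*(-27) = -621)
R + m = -621 - 3824 = -4445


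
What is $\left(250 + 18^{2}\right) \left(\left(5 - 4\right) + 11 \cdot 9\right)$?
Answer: $57400$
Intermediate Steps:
$\left(250 + 18^{2}\right) \left(\left(5 - 4\right) + 11 \cdot 9\right) = \left(250 + 324\right) \left(1 + 99\right) = 574 \cdot 100 = 57400$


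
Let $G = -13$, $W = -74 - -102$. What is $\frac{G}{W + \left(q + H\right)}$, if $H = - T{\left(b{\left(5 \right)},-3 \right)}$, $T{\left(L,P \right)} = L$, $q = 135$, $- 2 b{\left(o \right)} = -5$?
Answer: $- \frac{26}{321} \approx -0.080997$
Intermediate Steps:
$W = 28$ ($W = -74 + 102 = 28$)
$b{\left(o \right)} = \frac{5}{2}$ ($b{\left(o \right)} = \left(- \frac{1}{2}\right) \left(-5\right) = \frac{5}{2}$)
$H = - \frac{5}{2}$ ($H = \left(-1\right) \frac{5}{2} = - \frac{5}{2} \approx -2.5$)
$\frac{G}{W + \left(q + H\right)} = - \frac{13}{28 + \left(135 - \frac{5}{2}\right)} = - \frac{13}{28 + \frac{265}{2}} = - \frac{13}{\frac{321}{2}} = \left(-13\right) \frac{2}{321} = - \frac{26}{321}$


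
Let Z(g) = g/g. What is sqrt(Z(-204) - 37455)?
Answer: I*sqrt(37454) ≈ 193.53*I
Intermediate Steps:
Z(g) = 1
sqrt(Z(-204) - 37455) = sqrt(1 - 37455) = sqrt(-37454) = I*sqrt(37454)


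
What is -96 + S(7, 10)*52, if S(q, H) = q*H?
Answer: 3544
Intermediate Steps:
S(q, H) = H*q
-96 + S(7, 10)*52 = -96 + (10*7)*52 = -96 + 70*52 = -96 + 3640 = 3544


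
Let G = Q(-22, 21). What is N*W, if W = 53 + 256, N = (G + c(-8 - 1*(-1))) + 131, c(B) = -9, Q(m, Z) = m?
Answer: 30900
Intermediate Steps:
G = -22
N = 100 (N = (-22 - 9) + 131 = -31 + 131 = 100)
W = 309
N*W = 100*309 = 30900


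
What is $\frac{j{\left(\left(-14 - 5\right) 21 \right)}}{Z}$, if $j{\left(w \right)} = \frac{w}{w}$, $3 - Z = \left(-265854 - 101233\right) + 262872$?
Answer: $\frac{1}{104218} \approx 9.5953 \cdot 10^{-6}$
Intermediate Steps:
$Z = 104218$ ($Z = 3 - \left(\left(-265854 - 101233\right) + 262872\right) = 3 - \left(-367087 + 262872\right) = 3 - -104215 = 3 + 104215 = 104218$)
$j{\left(w \right)} = 1$
$\frac{j{\left(\left(-14 - 5\right) 21 \right)}}{Z} = 1 \cdot \frac{1}{104218} = \frac{1}{104218}$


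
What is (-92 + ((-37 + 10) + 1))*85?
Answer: -10030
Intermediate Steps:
(-92 + ((-37 + 10) + 1))*85 = (-92 + (-27 + 1))*85 = (-92 - 26)*85 = -118*85 = -10030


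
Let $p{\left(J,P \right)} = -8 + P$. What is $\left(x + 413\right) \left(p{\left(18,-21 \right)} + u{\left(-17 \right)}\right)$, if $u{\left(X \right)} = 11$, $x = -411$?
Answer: $-36$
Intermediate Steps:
$\left(x + 413\right) \left(p{\left(18,-21 \right)} + u{\left(-17 \right)}\right) = \left(-411 + 413\right) \left(\left(-8 - 21\right) + 11\right) = 2 \left(-29 + 11\right) = 2 \left(-18\right) = -36$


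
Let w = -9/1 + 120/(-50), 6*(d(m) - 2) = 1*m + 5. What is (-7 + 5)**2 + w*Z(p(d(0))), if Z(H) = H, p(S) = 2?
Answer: -94/5 ≈ -18.800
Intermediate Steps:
d(m) = 17/6 + m/6 (d(m) = 2 + (1*m + 5)/6 = 2 + (m + 5)/6 = 2 + (5 + m)/6 = 2 + (5/6 + m/6) = 17/6 + m/6)
w = -57/5 (w = -9*1 + 120*(-1/50) = -9 - 12/5 = -57/5 ≈ -11.400)
(-7 + 5)**2 + w*Z(p(d(0))) = (-7 + 5)**2 - 57/5*2 = (-2)**2 - 114/5 = 4 - 114/5 = -94/5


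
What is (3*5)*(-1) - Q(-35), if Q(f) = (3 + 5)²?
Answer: -79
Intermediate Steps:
Q(f) = 64 (Q(f) = 8² = 64)
(3*5)*(-1) - Q(-35) = (3*5)*(-1) - 1*64 = 15*(-1) - 64 = -15 - 64 = -79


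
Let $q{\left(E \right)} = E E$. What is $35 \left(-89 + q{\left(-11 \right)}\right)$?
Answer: $1120$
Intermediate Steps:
$q{\left(E \right)} = E^{2}$
$35 \left(-89 + q{\left(-11 \right)}\right) = 35 \left(-89 + \left(-11\right)^{2}\right) = 35 \left(-89 + 121\right) = 35 \cdot 32 = 1120$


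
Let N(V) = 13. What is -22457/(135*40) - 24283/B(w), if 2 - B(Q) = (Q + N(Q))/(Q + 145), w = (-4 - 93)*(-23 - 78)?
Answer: -217317132703/9066600 ≈ -23969.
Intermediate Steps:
w = 9797 (w = -97*(-101) = 9797)
B(Q) = 2 - (13 + Q)/(145 + Q) (B(Q) = 2 - (Q + 13)/(Q + 145) = 2 - (13 + Q)/(145 + Q))
-22457/(135*40) - 24283/B(w) = -22457/(135*40) - 24283*(145 + 9797)/(277 + 9797) = -22457/5400 - 24283/(10074/9942) = -22457*1/5400 - 24283/((1/9942)*10074) = -22457/5400 - 24283/1679/1657 = -22457/5400 - 24283*1657/1679 = -22457/5400 - 40236931/1679 = -217317132703/9066600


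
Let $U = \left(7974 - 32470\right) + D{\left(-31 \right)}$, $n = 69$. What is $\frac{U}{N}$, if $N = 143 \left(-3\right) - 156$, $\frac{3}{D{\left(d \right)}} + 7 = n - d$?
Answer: $\frac{16875}{403} \approx 41.873$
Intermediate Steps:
$D{\left(d \right)} = \frac{3}{62 - d}$ ($D{\left(d \right)} = \frac{3}{-7 - \left(-69 + d\right)} = \frac{3}{62 - d}$)
$N = -585$ ($N = -429 - 156 = -585$)
$U = - \frac{759375}{31}$ ($U = \left(7974 - 32470\right) - \frac{3}{-62 - 31} = -24496 - \frac{3}{-93} = -24496 - - \frac{1}{31} = -24496 + \frac{1}{31} = - \frac{759375}{31} \approx -24496.0$)
$\frac{U}{N} = - \frac{759375}{31 \left(-585\right)} = \left(- \frac{759375}{31}\right) \left(- \frac{1}{585}\right) = \frac{16875}{403}$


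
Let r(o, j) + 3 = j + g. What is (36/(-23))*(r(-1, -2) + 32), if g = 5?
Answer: -1152/23 ≈ -50.087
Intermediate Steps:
r(o, j) = 2 + j (r(o, j) = -3 + (j + 5) = -3 + (5 + j) = 2 + j)
(36/(-23))*(r(-1, -2) + 32) = (36/(-23))*((2 - 2) + 32) = (36*(-1/23))*(0 + 32) = -36/23*32 = -1152/23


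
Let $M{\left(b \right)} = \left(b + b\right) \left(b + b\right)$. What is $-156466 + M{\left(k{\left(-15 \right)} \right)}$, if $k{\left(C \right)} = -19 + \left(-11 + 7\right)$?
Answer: $-154350$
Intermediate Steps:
$k{\left(C \right)} = -23$ ($k{\left(C \right)} = -19 - 4 = -23$)
$M{\left(b \right)} = 4 b^{2}$ ($M{\left(b \right)} = 2 b 2 b = 4 b^{2}$)
$-156466 + M{\left(k{\left(-15 \right)} \right)} = -156466 + 4 \left(-23\right)^{2} = -156466 + 4 \cdot 529 = -156466 + 2116 = -154350$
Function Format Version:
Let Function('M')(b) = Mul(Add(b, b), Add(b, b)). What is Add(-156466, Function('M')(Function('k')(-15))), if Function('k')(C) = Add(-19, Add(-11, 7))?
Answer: -154350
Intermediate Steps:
Function('k')(C) = -23 (Function('k')(C) = Add(-19, -4) = -23)
Function('M')(b) = Mul(4, Pow(b, 2)) (Function('M')(b) = Mul(Mul(2, b), Mul(2, b)) = Mul(4, Pow(b, 2)))
Add(-156466, Function('M')(Function('k')(-15))) = Add(-156466, Mul(4, Pow(-23, 2))) = Add(-156466, Mul(4, 529)) = Add(-156466, 2116) = -154350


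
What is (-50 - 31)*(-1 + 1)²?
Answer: 0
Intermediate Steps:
(-50 - 31)*(-1 + 1)² = -81*0² = -81*0 = 0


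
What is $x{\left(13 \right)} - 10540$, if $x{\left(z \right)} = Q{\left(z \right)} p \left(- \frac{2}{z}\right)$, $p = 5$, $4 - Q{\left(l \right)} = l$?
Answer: $- \frac{136930}{13} \approx -10533.0$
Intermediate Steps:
$Q{\left(l \right)} = 4 - l$
$x{\left(z \right)} = - \frac{2 \left(20 - 5 z\right)}{z}$ ($x{\left(z \right)} = \left(4 - z\right) 5 \left(- \frac{2}{z}\right) = \left(20 - 5 z\right) \left(- \frac{2}{z}\right) = - \frac{2 \left(20 - 5 z\right)}{z}$)
$x{\left(13 \right)} - 10540 = \left(10 - \frac{40}{13}\right) - 10540 = \frac{90}{13} - 10540 = - \frac{136930}{13}$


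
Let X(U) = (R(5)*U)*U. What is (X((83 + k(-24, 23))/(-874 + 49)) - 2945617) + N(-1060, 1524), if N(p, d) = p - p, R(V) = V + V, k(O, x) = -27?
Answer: -400972107853/136125 ≈ -2.9456e+6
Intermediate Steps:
R(V) = 2*V
X(U) = 10*U² (X(U) = ((2*5)*U)*U = (10*U)*U = 10*U²)
N(p, d) = 0
(X((83 + k(-24, 23))/(-874 + 49)) - 2945617) + N(-1060, 1524) = (10*((83 - 27)/(-874 + 49))² - 2945617) + 0 = (10*(56/(-825))² - 2945617) + 0 = (10*(56*(-1/825))² - 2945617) + 0 = (10*(-56/825)² - 2945617) + 0 = (10*(3136/680625) - 2945617) + 0 = (6272/136125 - 2945617) + 0 = -400972107853/136125 + 0 = -400972107853/136125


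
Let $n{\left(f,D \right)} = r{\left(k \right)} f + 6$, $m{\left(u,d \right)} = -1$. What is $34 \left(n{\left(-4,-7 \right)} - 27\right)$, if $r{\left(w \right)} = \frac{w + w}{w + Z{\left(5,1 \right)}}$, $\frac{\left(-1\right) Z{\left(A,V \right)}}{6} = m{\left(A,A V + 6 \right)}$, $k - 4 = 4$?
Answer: $- \frac{6086}{7} \approx -869.43$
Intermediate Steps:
$k = 8$ ($k = 4 + 4 = 8$)
$Z{\left(A,V \right)} = 6$ ($Z{\left(A,V \right)} = \left(-6\right) \left(-1\right) = 6$)
$r{\left(w \right)} = \frac{2 w}{6 + w}$ ($r{\left(w \right)} = \frac{w + w}{w + 6} = \frac{2 w}{6 + w}$)
$n{\left(f,D \right)} = 6 + \frac{8 f}{7}$ ($n{\left(f,D \right)} = 2 \cdot 8 \frac{1}{6 + 8} f + 6 = 2 \cdot 8 \cdot \frac{1}{14} f + 6 = \frac{8 f}{7} + 6 = 6 + \frac{8 f}{7}$)
$34 \left(n{\left(-4,-7 \right)} - 27\right) = 34 \left(\left(6 + \frac{8}{7} \left(-4\right)\right) - 27\right) = 34 \left(\left(6 - \frac{32}{7}\right) - 27\right) = 34 \left(\frac{10}{7} - 27\right) = 34 \left(- \frac{179}{7}\right) = - \frac{6086}{7}$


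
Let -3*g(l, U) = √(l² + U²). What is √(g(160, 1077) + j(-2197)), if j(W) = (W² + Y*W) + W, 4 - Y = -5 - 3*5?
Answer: √(42946956 - 3*√1185529)/3 ≈ 2184.4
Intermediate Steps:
Y = 24 (Y = 4 - (-5 - 3*5) = 4 - (-5 - 15) = 4 - 1*(-20) = 4 + 20 = 24)
j(W) = W² + 25*W (j(W) = (W² + 24*W) + W = W² + 25*W)
g(l, U) = -√(U² + l²)/3 (g(l, U) = -√(l² + U²)/3 = -√(U² + l²)/3)
√(g(160, 1077) + j(-2197)) = √(-√(1077² + 160²)/3 - 2197*(25 - 2197)) = √(-√(1159929 + 25600)/3 - 2197*(-2172)) = √(-√1185529/3 + 4771884) = √(4771884 - √1185529/3)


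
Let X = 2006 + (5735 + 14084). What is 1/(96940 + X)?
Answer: 1/118765 ≈ 8.4200e-6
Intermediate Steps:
X = 21825 (X = 2006 + 19819 = 21825)
1/(96940 + X) = 1/(96940 + 21825) = 1/118765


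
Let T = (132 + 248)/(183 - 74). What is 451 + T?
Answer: 49539/109 ≈ 454.49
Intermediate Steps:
T = 380/109 ≈ 3.4862
451 + T = 451 + 380/109 = 49539/109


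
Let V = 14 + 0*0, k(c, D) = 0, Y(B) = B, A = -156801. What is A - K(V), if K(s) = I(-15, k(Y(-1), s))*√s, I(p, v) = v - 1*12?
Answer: -156801 + 12*√14 ≈ -1.5676e+5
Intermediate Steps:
I(p, v) = -12 + v (I(p, v) = v - 12 = -12 + v)
V = 14 (V = 14 + 0 = 14)
K(s) = -12*√s (K(s) = (-12 + 0)*√s = -12*√s)
A - K(V) = -156801 - (-12)*√14 = -156801 + 12*√14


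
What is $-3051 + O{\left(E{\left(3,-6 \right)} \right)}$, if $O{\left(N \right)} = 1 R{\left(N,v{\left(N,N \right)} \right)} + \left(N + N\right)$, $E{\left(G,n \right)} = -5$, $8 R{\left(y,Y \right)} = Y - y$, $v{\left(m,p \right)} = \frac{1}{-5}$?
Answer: $- \frac{15302}{5} \approx -3060.4$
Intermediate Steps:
$v{\left(m,p \right)} = - \frac{1}{5}$
$R{\left(y,Y \right)} = - \frac{y}{8} + \frac{Y}{8}$ ($R{\left(y,Y \right)} = \frac{Y - y}{8} = - \frac{y}{8} + \frac{Y}{8}$)
$O{\left(N \right)} = - \frac{1}{40} + \frac{15 N}{8}$ ($O{\left(N \right)} = 1 \left(- \frac{N}{8} + \frac{1}{8} \left(- \frac{1}{5}\right)\right) + \left(N + N\right) = 1 \left(- \frac{N}{8} - \frac{1}{40}\right) + 2 N = 1 \left(- \frac{1}{40} - \frac{N}{8}\right) + 2 N = \left(- \frac{1}{40} - \frac{N}{8}\right) + 2 N = - \frac{1}{40} + \frac{15 N}{8}$)
$-3051 + O{\left(E{\left(3,-6 \right)} \right)} = -3051 + \left(- \frac{1}{40} + \frac{15}{8} \left(-5\right)\right) = -3051 - \frac{47}{5} = - \frac{15302}{5}$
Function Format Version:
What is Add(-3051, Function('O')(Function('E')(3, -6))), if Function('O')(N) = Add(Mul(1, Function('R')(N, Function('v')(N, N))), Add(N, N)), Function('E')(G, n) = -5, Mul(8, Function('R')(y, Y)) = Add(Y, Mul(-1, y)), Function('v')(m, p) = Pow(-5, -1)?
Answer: Rational(-15302, 5) ≈ -3060.4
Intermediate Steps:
Function('v')(m, p) = Rational(-1, 5)
Function('R')(y, Y) = Add(Mul(Rational(-1, 8), y), Mul(Rational(1, 8), Y)) (Function('R')(y, Y) = Mul(Rational(1, 8), Add(Y, Mul(-1, y))) = Add(Mul(Rational(-1, 8), y), Mul(Rational(1, 8), Y)))
Function('O')(N) = Add(Rational(-1, 40), Mul(Rational(15, 8), N)) (Function('O')(N) = Add(Mul(1, Add(Mul(Rational(-1, 8), N), Mul(Rational(1, 8), Rational(-1, 5)))), Add(N, N)) = Add(Mul(1, Add(Mul(Rational(-1, 8), N), Rational(-1, 40))), Mul(2, N)) = Add(Mul(1, Add(Rational(-1, 40), Mul(Rational(-1, 8), N))), Mul(2, N)) = Add(Add(Rational(-1, 40), Mul(Rational(-1, 8), N)), Mul(2, N)) = Add(Rational(-1, 40), Mul(Rational(15, 8), N)))
Add(-3051, Function('O')(Function('E')(3, -6))) = Add(-3051, Add(Rational(-1, 40), Mul(Rational(15, 8), -5))) = Add(-3051, Add(Rational(-1, 40), Rational(-75, 8))) = Add(-3051, Rational(-47, 5)) = Rational(-15302, 5)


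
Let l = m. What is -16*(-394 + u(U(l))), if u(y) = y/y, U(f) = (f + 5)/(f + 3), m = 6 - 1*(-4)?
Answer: 6288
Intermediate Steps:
m = 10 (m = 6 + 4 = 10)
l = 10
U(f) = (5 + f)/(3 + f)
u(y) = 1
-16*(-394 + u(U(l))) = -16*(-394 + 1) = -16*(-393) = 6288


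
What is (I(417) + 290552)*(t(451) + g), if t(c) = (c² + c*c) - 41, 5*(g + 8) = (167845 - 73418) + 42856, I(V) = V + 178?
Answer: 632094112056/5 ≈ 1.2642e+11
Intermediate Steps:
I(V) = 178 + V
g = 137243/5 (g = -8 + ((167845 - 73418) + 42856)/5 = -8 + (94427 + 42856)/5 = -8 + (⅕)*137283 = -8 + 137283/5 = 137243/5 ≈ 27449.)
t(c) = -41 + 2*c² (t(c) = (c² + c²) - 41 = 2*c² - 41 = -41 + 2*c²)
(I(417) + 290552)*(t(451) + g) = ((178 + 417) + 290552)*((-41 + 2*451²) + 137243/5) = (595 + 290552)*((-41 + 2*203401) + 137243/5) = 291147*((-41 + 406802) + 137243/5) = 291147*(406761 + 137243/5) = 291147*(2171048/5) = 632094112056/5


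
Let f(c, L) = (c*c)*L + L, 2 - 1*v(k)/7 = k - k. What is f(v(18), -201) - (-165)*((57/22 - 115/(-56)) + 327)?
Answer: 846963/56 ≈ 15124.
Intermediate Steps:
v(k) = 14 (v(k) = 14 - 7*(k - k) = 14 - 7*0 = 14 + 0 = 14)
f(c, L) = L + L*c² (f(c, L) = c²*L + L = L*c² + L = L + L*c²)
f(v(18), -201) - (-165)*((57/22 - 115/(-56)) + 327) = -201*(1 + 14²) - (-165)*((57/22 - 115/(-56)) + 327) = -201*(1 + 196) - (-165)*((57*(1/22) - 115*(-1/56)) + 327) = -201*197 - (-165)*((57/22 + 115/56) + 327) = -39597 - (-165)*(2861/616 + 327) = -39597 - (-165)*204293/616 = -39597 - 1*(-3064395/56) = -39597 + 3064395/56 = 846963/56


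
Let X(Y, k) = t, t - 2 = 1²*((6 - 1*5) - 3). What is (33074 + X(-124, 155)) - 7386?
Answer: 25688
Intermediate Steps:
t = 0 (t = 2 + 1²*((6 - 1*5) - 3) = 2 + 1*((6 - 5) - 3) = 2 + 1*(1 - 3) = 2 + 1*(-2) = 2 - 2 = 0)
X(Y, k) = 0
(33074 + X(-124, 155)) - 7386 = (33074 + 0) - 7386 = 33074 - 7386 = 25688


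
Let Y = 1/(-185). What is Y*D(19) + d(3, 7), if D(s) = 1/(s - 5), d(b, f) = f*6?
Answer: 108779/2590 ≈ 42.000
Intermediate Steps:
d(b, f) = 6*f
D(s) = 1/(-5 + s)
Y = -1/185 ≈ -0.0054054
Y*D(19) + d(3, 7) = -1/(185*(-5 + 19)) + 6*7 = -1/185/14 + 42 = -1/185*1/14 + 42 = -1/2590 + 42 = 108779/2590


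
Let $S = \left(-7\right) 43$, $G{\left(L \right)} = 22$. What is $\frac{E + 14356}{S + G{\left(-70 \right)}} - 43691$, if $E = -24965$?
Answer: $- \frac{12179180}{279} \approx -43653.0$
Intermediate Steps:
$S = -301$
$\frac{E + 14356}{S + G{\left(-70 \right)}} - 43691 = \frac{-24965 + 14356}{-301 + 22} - 43691 = - \frac{10609}{-279} - 43691 = \left(-10609\right) \left(- \frac{1}{279}\right) - 43691 = \frac{10609}{279} - 43691 = - \frac{12179180}{279}$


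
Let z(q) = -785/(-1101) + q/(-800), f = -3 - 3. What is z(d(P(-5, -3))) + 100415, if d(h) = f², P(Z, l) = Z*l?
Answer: 22111530091/220200 ≈ 1.0042e+5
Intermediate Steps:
f = -6
d(h) = 36 (d(h) = (-6)² = 36)
z(q) = 785/1101 - q/800 (z(q) = -785*(-1/1101) + q*(-1/800) = 785/1101 - q/800)
z(d(P(-5, -3))) + 100415 = (785/1101 - 1/800*36) + 100415 = (785/1101 - 9/200) + 100415 = 147091/220200 + 100415 = 22111530091/220200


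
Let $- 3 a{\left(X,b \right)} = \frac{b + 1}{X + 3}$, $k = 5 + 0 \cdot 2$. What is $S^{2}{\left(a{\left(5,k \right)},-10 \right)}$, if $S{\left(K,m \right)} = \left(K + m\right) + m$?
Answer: $\frac{6561}{16} \approx 410.06$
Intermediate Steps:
$k = 5$ ($k = 5 + 0 = 5$)
$a{\left(X,b \right)} = - \frac{1 + b}{3 \left(3 + X\right)}$ ($a{\left(X,b \right)} = - \frac{\left(b + 1\right) \frac{1}{X + 3}}{3} = - \frac{\left(1 + b\right) \frac{1}{3 + X}}{3} = - \frac{\frac{1}{3 + X} \left(1 + b\right)}{3} = - \frac{1 + b}{3 \left(3 + X\right)}$)
$S{\left(K,m \right)} = K + 2 m$
$S^{2}{\left(a{\left(5,k \right)},-10 \right)} = \left(\frac{-1 - 5}{3 \left(3 + 5\right)} + 2 \left(-10\right)\right)^{2} = \left(\frac{-1 - 5}{3 \cdot 8} - 20\right)^{2} = \left(\frac{1}{3} \cdot \frac{1}{8} \left(-6\right) - 20\right)^{2} = \left(- \frac{1}{4} - 20\right)^{2} = \left(- \frac{81}{4}\right)^{2} = \frac{6561}{16}$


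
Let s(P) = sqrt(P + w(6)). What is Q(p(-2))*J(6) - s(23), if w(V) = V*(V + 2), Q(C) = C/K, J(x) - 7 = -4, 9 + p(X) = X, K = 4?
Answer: -33/4 - sqrt(71) ≈ -16.676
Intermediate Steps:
p(X) = -9 + X
J(x) = 3 (J(x) = 7 - 4 = 3)
Q(C) = C/4
w(V) = V*(2 + V)
s(P) = sqrt(48 + P) (s(P) = sqrt(P + 6*(2 + 6)) = sqrt(P + 6*8) = sqrt(P + 48) = sqrt(48 + P))
Q(p(-2))*J(6) - s(23) = ((-9 - 2)/4)*3 - sqrt(48 + 23) = ((1/4)*(-11))*3 - sqrt(71) = -11/4*3 - sqrt(71) = -33/4 - sqrt(71)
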